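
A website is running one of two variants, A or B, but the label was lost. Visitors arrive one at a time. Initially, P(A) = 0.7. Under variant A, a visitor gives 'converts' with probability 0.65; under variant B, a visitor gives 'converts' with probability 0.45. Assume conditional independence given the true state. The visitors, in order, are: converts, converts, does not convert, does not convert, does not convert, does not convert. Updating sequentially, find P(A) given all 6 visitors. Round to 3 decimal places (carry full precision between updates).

0.444

Apply Bayes' rule sequentially, carrying P(A) forward.
After 'converts': P(A) = 0.65·0.7000 / (0.65·0.7000 + 0.45·0.3000) ≈ 0.7712
After 'converts': P(A) = 0.65·0.7712 / (0.65·0.7712 + 0.45·0.2288) ≈ 0.8296
After 'does not convert': P(A) = 0.35·0.8296 / (0.35·0.8296 + 0.55·0.1704) ≈ 0.7560
After 'does not convert': P(A) = 0.35·0.7560 / (0.35·0.7560 + 0.55·0.2440) ≈ 0.6635
After 'does not convert': P(A) = 0.35·0.6635 / (0.35·0.6635 + 0.55·0.3365) ≈ 0.5565
After 'does not convert': P(A) = 0.35·0.5565 / (0.35·0.5565 + 0.55·0.4435) ≈ 0.4439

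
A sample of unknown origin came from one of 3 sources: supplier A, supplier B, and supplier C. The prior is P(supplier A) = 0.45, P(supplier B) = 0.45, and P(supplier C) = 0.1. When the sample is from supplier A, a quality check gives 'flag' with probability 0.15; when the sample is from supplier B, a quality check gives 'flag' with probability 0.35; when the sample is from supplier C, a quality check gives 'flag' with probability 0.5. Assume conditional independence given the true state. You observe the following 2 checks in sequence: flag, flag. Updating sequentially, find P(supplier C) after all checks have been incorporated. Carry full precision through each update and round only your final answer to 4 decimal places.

0.2770

After 'flag': normaliser = 0.15·0.4500 + 0.35·0.4500 + 0.5·0.1000; P(supplier A) ≈ 0.2455, P(supplier B) ≈ 0.5727, P(supplier C) ≈ 0.1818
After 'flag': normaliser = 0.15·0.2455 + 0.35·0.5727 + 0.5·0.1818; P(supplier A) ≈ 0.1122, P(supplier B) ≈ 0.6108, P(supplier C) ≈ 0.2770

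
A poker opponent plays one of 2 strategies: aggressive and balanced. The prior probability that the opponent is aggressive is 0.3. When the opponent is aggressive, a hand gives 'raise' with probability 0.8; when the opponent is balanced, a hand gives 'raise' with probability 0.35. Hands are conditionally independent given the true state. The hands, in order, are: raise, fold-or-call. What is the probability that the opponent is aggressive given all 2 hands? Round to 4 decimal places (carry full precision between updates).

After 'raise': P(aggressive) = 0.8·0.3000 / (0.8·0.3000 + 0.35·0.7000) ≈ 0.4948
After 'fold-or-call': P(aggressive) = 0.2·0.4948 / (0.2·0.4948 + 0.65·0.5052) ≈ 0.2316

0.2316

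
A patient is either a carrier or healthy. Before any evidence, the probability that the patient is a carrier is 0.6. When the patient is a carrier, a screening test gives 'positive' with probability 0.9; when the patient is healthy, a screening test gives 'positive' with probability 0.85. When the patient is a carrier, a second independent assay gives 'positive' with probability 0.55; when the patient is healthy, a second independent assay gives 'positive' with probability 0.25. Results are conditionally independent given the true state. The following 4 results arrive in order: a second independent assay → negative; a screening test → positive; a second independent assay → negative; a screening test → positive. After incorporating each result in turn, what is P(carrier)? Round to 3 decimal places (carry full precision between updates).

0.377

After a second independent assay='negative': P(carrier) = 0.45·0.6000 / (0.45·0.6000 + 0.75·0.4000) ≈ 0.4737
After a screening test='positive': P(carrier) = 0.9·0.4737 / (0.9·0.4737 + 0.85·0.5263) ≈ 0.4880
After a second independent assay='negative': P(carrier) = 0.45·0.4880 / (0.45·0.4880 + 0.75·0.5120) ≈ 0.3638
After a screening test='positive': P(carrier) = 0.9·0.3638 / (0.9·0.3638 + 0.85·0.6362) ≈ 0.3771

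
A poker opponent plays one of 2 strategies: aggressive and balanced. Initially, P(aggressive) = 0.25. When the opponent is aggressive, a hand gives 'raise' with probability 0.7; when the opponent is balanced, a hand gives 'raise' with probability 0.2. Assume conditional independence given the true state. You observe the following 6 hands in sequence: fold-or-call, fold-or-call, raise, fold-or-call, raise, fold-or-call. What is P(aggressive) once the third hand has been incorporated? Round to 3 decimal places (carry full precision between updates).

0.141

Apply Bayes' rule sequentially, carrying P(aggressive) forward.
After 'fold-or-call': P(aggressive) = 0.3·0.2500 / (0.3·0.2500 + 0.8·0.7500) ≈ 0.1111
After 'fold-or-call': P(aggressive) = 0.3·0.1111 / (0.3·0.1111 + 0.8·0.8889) ≈ 0.0448
After 'raise': P(aggressive) = 0.7·0.0448 / (0.7·0.0448 + 0.2·0.9552) ≈ 0.1409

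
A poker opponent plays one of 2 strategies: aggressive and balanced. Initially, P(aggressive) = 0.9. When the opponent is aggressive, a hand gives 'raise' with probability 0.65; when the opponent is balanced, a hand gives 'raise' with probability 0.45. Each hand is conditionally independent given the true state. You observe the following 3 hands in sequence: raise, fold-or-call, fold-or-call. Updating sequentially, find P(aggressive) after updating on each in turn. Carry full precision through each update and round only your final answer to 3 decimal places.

Apply Bayes' rule sequentially, carrying P(aggressive) forward.
After 'raise': P(aggressive) = 0.65·0.9000 / (0.65·0.9000 + 0.45·0.1000) ≈ 0.9286
After 'fold-or-call': P(aggressive) = 0.35·0.9286 / (0.35·0.9286 + 0.55·0.0714) ≈ 0.8922
After 'fold-or-call': P(aggressive) = 0.35·0.8922 / (0.35·0.8922 + 0.55·0.1078) ≈ 0.8404

0.840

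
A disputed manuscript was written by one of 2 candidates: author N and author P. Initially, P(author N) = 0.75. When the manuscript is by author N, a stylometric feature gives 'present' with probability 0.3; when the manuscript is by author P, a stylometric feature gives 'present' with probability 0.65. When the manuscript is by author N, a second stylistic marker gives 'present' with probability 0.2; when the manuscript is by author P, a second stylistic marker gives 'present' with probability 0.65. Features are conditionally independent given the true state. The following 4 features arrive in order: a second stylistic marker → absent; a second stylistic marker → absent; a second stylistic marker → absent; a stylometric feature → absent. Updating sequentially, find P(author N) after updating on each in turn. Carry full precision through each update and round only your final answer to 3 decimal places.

After a second stylistic marker='absent': P(author N) = 0.8·0.7500 / (0.8·0.7500 + 0.35·0.2500) ≈ 0.8727
After a second stylistic marker='absent': P(author N) = 0.8·0.8727 / (0.8·0.8727 + 0.35·0.1273) ≈ 0.9400
After a second stylistic marker='absent': P(author N) = 0.8·0.9400 / (0.8·0.9400 + 0.35·0.0600) ≈ 0.9728
After a stylometric feature='absent': P(author N) = 0.7·0.9728 / (0.7·0.9728 + 0.35·0.0272) ≈ 0.9862

0.986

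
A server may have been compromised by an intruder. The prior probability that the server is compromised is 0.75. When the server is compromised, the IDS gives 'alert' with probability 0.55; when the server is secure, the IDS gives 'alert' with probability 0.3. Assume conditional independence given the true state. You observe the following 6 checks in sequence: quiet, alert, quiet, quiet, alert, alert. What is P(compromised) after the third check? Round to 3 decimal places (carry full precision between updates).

0.694

After 'quiet': P(compromised) = 0.45·0.7500 / (0.45·0.7500 + 0.7·0.2500) ≈ 0.6585
After 'alert': P(compromised) = 0.55·0.6585 / (0.55·0.6585 + 0.3·0.3415) ≈ 0.7795
After 'quiet': P(compromised) = 0.45·0.7795 / (0.45·0.7795 + 0.7·0.2205) ≈ 0.6945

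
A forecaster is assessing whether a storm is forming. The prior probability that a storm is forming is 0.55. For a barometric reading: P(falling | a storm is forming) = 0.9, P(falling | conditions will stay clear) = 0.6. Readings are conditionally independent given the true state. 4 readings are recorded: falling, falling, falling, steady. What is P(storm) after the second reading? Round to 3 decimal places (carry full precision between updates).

0.733

Each posterior becomes the prior for the next update.
After 'falling': P(storm) = 0.9·0.5500 / (0.9·0.5500 + 0.6·0.4500) ≈ 0.6471
After 'falling': P(storm) = 0.9·0.6471 / (0.9·0.6471 + 0.6·0.3529) ≈ 0.7333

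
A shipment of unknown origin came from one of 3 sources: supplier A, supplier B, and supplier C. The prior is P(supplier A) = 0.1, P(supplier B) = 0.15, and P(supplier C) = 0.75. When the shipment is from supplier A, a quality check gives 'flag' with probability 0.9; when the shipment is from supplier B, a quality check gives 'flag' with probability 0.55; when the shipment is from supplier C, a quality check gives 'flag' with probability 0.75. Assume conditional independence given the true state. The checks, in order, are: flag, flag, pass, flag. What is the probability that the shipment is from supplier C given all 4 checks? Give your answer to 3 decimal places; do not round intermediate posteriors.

0.810

Apply Bayes' rule sequentially, carrying P(supplier C) forward.
After 'flag': normaliser = 0.9·0.1000 + 0.55·0.1500 + 0.75·0.7500; P(supplier A) ≈ 0.1224, P(supplier B) ≈ 0.1122, P(supplier C) ≈ 0.7653
After 'flag': normaliser = 0.9·0.1224 + 0.55·0.1122 + 0.75·0.7653; P(supplier A) ≈ 0.1477, P(supplier B) ≈ 0.0828, P(supplier C) ≈ 0.7695
After 'pass': normaliser = 0.1·0.1477 + 0.45·0.0828 + 0.25·0.7695; P(supplier A) ≈ 0.0605, P(supplier B) ≈ 0.1524, P(supplier C) ≈ 0.7872
After 'flag': normaliser = 0.9·0.0605 + 0.55·0.1524 + 0.75·0.7872; P(supplier A) ≈ 0.0747, P(supplier B) ≈ 0.1150, P(supplier C) ≈ 0.8103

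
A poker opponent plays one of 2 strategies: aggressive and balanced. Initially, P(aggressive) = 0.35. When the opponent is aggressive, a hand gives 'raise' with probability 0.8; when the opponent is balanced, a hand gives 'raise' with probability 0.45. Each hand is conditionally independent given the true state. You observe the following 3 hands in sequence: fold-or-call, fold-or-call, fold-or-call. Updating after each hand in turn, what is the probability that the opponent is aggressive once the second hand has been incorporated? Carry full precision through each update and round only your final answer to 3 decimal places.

After 'fold-or-call': P(aggressive) = 0.2·0.3500 / (0.2·0.3500 + 0.55·0.6500) ≈ 0.1637
After 'fold-or-call': P(aggressive) = 0.2·0.1637 / (0.2·0.1637 + 0.55·0.8363) ≈ 0.0665

0.066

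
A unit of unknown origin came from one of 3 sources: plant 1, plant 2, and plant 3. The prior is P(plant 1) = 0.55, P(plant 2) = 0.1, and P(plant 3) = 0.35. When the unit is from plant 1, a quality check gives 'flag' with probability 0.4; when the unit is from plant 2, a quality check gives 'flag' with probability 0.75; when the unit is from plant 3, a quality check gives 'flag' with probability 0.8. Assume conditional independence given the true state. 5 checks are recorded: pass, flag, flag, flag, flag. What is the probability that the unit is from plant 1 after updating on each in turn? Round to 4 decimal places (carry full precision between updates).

0.1876

Apply Bayes' rule sequentially, carrying P(plant 1) forward.
After 'pass': normaliser = 0.6·0.5500 + 0.25·0.1000 + 0.2·0.3500; P(plant 1) ≈ 0.7765, P(plant 2) ≈ 0.0588, P(plant 3) ≈ 0.1647
After 'flag': normaliser = 0.4·0.7765 + 0.75·0.0588 + 0.8·0.1647; P(plant 1) ≈ 0.6385, P(plant 2) ≈ 0.0907, P(plant 3) ≈ 0.2709
After 'flag': normaliser = 0.4·0.6385 + 0.75·0.0907 + 0.8·0.2709; P(plant 1) ≈ 0.4729, P(plant 2) ≈ 0.1259, P(plant 3) ≈ 0.4012
After 'flag': normaliser = 0.4·0.4729 + 0.75·0.1259 + 0.8·0.4012; P(plant 1) ≈ 0.3129, P(plant 2) ≈ 0.1562, P(plant 3) ≈ 0.5309
After 'flag': normaliser = 0.4·0.3129 + 0.75·0.1562 + 0.8·0.5309; P(plant 1) ≈ 0.1876, P(plant 2) ≈ 0.1757, P(plant 3) ≈ 0.6367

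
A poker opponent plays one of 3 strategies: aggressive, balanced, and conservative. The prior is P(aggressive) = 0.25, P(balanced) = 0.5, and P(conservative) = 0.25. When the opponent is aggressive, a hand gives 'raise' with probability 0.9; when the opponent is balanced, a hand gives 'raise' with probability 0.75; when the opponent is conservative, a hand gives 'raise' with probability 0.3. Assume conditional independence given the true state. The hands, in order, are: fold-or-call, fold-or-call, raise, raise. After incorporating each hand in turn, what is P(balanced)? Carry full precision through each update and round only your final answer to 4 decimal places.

After 'fold-or-call': normaliser = 0.1·0.2500 + 0.25·0.5000 + 0.7·0.2500; P(aggressive) ≈ 0.0769, P(balanced) ≈ 0.3846, P(conservative) ≈ 0.5385
After 'fold-or-call': normaliser = 0.1·0.0769 + 0.25·0.3846 + 0.7·0.5385; P(aggressive) ≈ 0.0160, P(balanced) ≈ 0.2000, P(conservative) ≈ 0.7840
After 'raise': normaliser = 0.9·0.0160 + 0.75·0.2000 + 0.3·0.7840; P(aggressive) ≈ 0.0360, P(balanced) ≈ 0.3754, P(conservative) ≈ 0.5886
After 'raise': normaliser = 0.9·0.0360 + 0.75·0.3754 + 0.3·0.5886; P(aggressive) ≈ 0.0661, P(balanced) ≈ 0.5739, P(conservative) ≈ 0.3600

0.5739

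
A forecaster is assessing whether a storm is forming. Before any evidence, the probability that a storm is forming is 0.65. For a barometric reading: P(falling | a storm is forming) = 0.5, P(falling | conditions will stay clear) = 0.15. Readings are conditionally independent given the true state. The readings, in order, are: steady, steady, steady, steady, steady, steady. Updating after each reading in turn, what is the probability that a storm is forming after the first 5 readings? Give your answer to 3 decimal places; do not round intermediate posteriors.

After 'steady': P(storm) = 0.5·0.6500 / (0.5·0.6500 + 0.85·0.3500) ≈ 0.5221
After 'steady': P(storm) = 0.5·0.5221 / (0.5·0.5221 + 0.85·0.4779) ≈ 0.3912
After 'steady': P(storm) = 0.5·0.3912 / (0.5·0.3912 + 0.85·0.6088) ≈ 0.2743
After 'steady': P(storm) = 0.5·0.2743 / (0.5·0.2743 + 0.85·0.7257) ≈ 0.1819
After 'steady': P(storm) = 0.5·0.1819 / (0.5·0.1819 + 0.85·0.8181) ≈ 0.1157

0.116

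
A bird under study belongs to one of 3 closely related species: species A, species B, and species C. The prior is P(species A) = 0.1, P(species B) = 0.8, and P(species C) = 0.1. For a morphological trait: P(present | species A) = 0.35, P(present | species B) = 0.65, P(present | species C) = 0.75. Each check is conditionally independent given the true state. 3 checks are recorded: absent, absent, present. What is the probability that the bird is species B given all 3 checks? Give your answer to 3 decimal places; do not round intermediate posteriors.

0.766

Apply Bayes' rule sequentially, carrying P(species B) forward.
After 'absent': normaliser = 0.65·0.1000 + 0.35·0.8000 + 0.25·0.1000; P(species A) ≈ 0.1757, P(species B) ≈ 0.7568, P(species C) ≈ 0.0676
After 'absent': normaliser = 0.65·0.1757 + 0.35·0.7568 + 0.25·0.0676; P(species A) ≈ 0.2884, P(species B) ≈ 0.6689, P(species C) ≈ 0.0427
After 'present': normaliser = 0.35·0.2884 + 0.65·0.6689 + 0.75·0.0427; P(species A) ≈ 0.1778, P(species B) ≈ 0.7659, P(species C) ≈ 0.0564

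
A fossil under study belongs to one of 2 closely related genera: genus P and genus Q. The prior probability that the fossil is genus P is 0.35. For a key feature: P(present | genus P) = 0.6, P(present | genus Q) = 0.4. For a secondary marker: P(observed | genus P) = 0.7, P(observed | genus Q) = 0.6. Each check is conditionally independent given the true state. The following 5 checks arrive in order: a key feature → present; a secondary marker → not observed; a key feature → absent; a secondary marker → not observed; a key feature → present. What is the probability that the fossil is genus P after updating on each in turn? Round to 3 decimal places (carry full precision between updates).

Each posterior becomes the prior for the next update.
After a key feature='present': P(genus P) = 0.6·0.3500 / (0.6·0.3500 + 0.4·0.6500) ≈ 0.4468
After a secondary marker='not observed': P(genus P) = 0.3·0.4468 / (0.3·0.4468 + 0.4·0.5532) ≈ 0.3772
After a key feature='absent': P(genus P) = 0.4·0.3772 / (0.4·0.3772 + 0.6·0.6228) ≈ 0.2877
After a secondary marker='not observed': P(genus P) = 0.3·0.2877 / (0.3·0.2877 + 0.4·0.7123) ≈ 0.2325
After a key feature='present': P(genus P) = 0.6·0.2325 / (0.6·0.2325 + 0.4·0.7675) ≈ 0.3124

0.312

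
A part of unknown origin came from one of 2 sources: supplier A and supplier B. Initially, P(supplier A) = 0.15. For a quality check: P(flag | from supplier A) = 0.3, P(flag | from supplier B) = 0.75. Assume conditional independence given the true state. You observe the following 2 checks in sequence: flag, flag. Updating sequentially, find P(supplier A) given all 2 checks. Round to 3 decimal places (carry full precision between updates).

After 'flag': P(supplier A) = 0.3·0.1500 / (0.3·0.1500 + 0.75·0.8500) ≈ 0.0659
After 'flag': P(supplier A) = 0.3·0.0659 / (0.3·0.0659 + 0.75·0.9341) ≈ 0.0275

0.027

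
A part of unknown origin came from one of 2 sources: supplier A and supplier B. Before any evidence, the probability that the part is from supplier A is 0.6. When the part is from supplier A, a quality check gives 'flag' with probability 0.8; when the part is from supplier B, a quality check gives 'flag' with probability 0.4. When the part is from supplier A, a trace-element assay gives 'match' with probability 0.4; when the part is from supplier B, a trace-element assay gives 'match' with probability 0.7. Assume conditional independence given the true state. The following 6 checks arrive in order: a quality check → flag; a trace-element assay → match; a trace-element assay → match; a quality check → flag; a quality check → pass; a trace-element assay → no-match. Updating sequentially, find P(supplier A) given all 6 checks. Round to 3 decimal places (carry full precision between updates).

0.566

After a quality check='flag': P(supplier A) = 0.8·0.6000 / (0.8·0.6000 + 0.4·0.4000) ≈ 0.7500
After a trace-element assay='match': P(supplier A) = 0.4·0.7500 / (0.4·0.7500 + 0.7·0.2500) ≈ 0.6316
After a trace-element assay='match': P(supplier A) = 0.4·0.6316 / (0.4·0.6316 + 0.7·0.3684) ≈ 0.4948
After a quality check='flag': P(supplier A) = 0.8·0.4948 / (0.8·0.4948 + 0.4·0.5052) ≈ 0.6621
After a quality check='pass': P(supplier A) = 0.2·0.6621 / (0.2·0.6621 + 0.6·0.3379) ≈ 0.3951
After a trace-element assay='no-match': P(supplier A) = 0.6·0.3951 / (0.6·0.3951 + 0.3·0.6049) ≈ 0.5664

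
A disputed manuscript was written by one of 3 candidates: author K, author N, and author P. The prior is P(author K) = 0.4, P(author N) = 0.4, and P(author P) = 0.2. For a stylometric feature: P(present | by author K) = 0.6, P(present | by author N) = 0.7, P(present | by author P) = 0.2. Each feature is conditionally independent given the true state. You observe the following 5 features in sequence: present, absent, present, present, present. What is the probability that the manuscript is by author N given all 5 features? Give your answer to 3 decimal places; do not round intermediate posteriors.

0.579

After 'present': normaliser = 0.6·0.4000 + 0.7·0.4000 + 0.2·0.2000; P(author K) ≈ 0.4286, P(author N) ≈ 0.5000, P(author P) ≈ 0.0714
After 'absent': normaliser = 0.4·0.4286 + 0.3·0.5000 + 0.8·0.0714; P(author K) ≈ 0.4528, P(author N) ≈ 0.3962, P(author P) ≈ 0.1509
After 'present': normaliser = 0.6·0.4528 + 0.7·0.3962 + 0.2·0.1509; P(author K) ≈ 0.4691, P(author N) ≈ 0.4788, P(author P) ≈ 0.0521
After 'present': normaliser = 0.6·0.4691 + 0.7·0.4788 + 0.2·0.0521; P(author K) ≈ 0.4488, P(author N) ≈ 0.5345, P(author P) ≈ 0.0166
After 'present': normaliser = 0.6·0.4488 + 0.7·0.5345 + 0.2·0.0166; P(author K) ≈ 0.4164, P(author N) ≈ 0.5785, P(author P) ≈ 0.0051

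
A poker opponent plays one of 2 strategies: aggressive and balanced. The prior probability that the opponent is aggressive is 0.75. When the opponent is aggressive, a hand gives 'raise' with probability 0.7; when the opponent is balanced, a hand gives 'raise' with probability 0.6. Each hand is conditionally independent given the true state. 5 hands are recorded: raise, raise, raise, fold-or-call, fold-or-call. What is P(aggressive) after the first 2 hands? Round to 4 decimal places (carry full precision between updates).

0.8033

Each posterior becomes the prior for the next update.
After 'raise': P(aggressive) = 0.7·0.7500 / (0.7·0.7500 + 0.6·0.2500) ≈ 0.7778
After 'raise': P(aggressive) = 0.7·0.7778 / (0.7·0.7778 + 0.6·0.2222) ≈ 0.8033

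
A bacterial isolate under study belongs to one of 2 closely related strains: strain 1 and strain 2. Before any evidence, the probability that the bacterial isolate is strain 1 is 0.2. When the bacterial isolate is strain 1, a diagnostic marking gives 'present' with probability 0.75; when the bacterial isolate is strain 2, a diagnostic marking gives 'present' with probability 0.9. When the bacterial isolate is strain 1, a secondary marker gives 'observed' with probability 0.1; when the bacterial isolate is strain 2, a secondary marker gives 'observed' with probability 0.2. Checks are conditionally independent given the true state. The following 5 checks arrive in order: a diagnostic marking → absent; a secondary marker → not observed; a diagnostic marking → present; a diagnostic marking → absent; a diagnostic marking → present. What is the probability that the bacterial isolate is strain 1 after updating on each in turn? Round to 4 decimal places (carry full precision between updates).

After a diagnostic marking='absent': P(strain 1) = 0.25·0.2000 / (0.25·0.2000 + 0.1·0.8000) ≈ 0.3846
After a secondary marker='not observed': P(strain 1) = 0.9·0.3846 / (0.9·0.3846 + 0.8·0.6154) ≈ 0.4128
After a diagnostic marking='present': P(strain 1) = 0.75·0.4128 / (0.75·0.4128 + 0.9·0.5872) ≈ 0.3695
After a diagnostic marking='absent': P(strain 1) = 0.25·0.3695 / (0.25·0.3695 + 0.1·0.6305) ≈ 0.5943
After a diagnostic marking='present': P(strain 1) = 0.75·0.5943 / (0.75·0.5943 + 0.9·0.4057) ≈ 0.5497

0.5497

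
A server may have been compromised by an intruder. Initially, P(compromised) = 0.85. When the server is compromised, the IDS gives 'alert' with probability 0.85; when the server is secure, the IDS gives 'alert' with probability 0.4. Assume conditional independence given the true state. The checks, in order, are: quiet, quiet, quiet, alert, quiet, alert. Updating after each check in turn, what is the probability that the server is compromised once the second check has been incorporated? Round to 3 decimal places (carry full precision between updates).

After 'quiet': P(compromised) = 0.15·0.8500 / (0.15·0.8500 + 0.6·0.1500) ≈ 0.5862
After 'quiet': P(compromised) = 0.15·0.5862 / (0.15·0.5862 + 0.6·0.4138) ≈ 0.2615

0.262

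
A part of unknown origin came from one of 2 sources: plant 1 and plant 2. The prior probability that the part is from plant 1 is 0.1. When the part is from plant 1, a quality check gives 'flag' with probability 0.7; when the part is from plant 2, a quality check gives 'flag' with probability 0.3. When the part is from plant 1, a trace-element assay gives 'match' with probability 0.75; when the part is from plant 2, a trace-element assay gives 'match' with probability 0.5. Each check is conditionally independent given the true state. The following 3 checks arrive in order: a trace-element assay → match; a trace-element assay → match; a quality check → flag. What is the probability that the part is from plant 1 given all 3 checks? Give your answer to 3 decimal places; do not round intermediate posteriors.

0.368

After a trace-element assay='match': P(plant 1) = 0.75·0.1000 / (0.75·0.1000 + 0.5·0.9000) ≈ 0.1429
After a trace-element assay='match': P(plant 1) = 0.75·0.1429 / (0.75·0.1429 + 0.5·0.8571) ≈ 0.2000
After a quality check='flag': P(plant 1) = 0.7·0.2000 / (0.7·0.2000 + 0.3·0.8000) ≈ 0.3684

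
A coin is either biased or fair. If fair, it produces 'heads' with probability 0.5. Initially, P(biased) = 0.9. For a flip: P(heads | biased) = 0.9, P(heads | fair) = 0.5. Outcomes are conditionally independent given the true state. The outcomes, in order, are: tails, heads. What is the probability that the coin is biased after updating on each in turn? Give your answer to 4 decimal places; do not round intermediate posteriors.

After 'tails': P(biased) = 0.1·0.9000 / (0.1·0.9000 + 0.5·0.1000) ≈ 0.6429
After 'heads': P(biased) = 0.9·0.6429 / (0.9·0.6429 + 0.5·0.3571) ≈ 0.7642

0.7642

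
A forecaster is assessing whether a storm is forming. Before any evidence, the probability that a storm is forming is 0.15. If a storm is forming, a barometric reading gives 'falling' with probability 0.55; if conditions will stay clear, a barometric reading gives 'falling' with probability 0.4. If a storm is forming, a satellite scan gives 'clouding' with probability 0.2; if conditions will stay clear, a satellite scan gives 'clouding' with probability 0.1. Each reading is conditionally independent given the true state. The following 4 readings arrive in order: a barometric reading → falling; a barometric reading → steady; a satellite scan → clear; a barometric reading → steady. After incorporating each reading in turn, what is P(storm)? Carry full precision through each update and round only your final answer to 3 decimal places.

0.108

Apply Bayes' rule sequentially, carrying P(storm) forward.
After a barometric reading='falling': P(storm) = 0.55·0.1500 / (0.55·0.1500 + 0.4·0.8500) ≈ 0.1953
After a barometric reading='steady': P(storm) = 0.45·0.1953 / (0.45·0.1953 + 0.6·0.8047) ≈ 0.1540
After a satellite scan='clear': P(storm) = 0.8·0.1540 / (0.8·0.1540 + 0.9·0.8460) ≈ 0.1392
After a barometric reading='steady': P(storm) = 0.45·0.1392 / (0.45·0.1392 + 0.6·0.8608) ≈ 0.1082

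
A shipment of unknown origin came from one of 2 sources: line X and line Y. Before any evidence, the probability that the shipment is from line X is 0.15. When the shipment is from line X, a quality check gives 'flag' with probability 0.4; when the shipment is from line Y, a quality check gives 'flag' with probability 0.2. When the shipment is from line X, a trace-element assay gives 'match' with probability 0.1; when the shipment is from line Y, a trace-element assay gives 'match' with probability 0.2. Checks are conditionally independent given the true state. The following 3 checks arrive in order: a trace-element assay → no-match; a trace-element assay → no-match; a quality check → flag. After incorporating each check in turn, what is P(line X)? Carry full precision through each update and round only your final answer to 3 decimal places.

0.309

After a trace-element assay='no-match': P(line X) = 0.9·0.1500 / (0.9·0.1500 + 0.8·0.8500) ≈ 0.1656
After a trace-element assay='no-match': P(line X) = 0.9·0.1656 / (0.9·0.1656 + 0.8·0.8344) ≈ 0.1826
After a quality check='flag': P(line X) = 0.4·0.1826 / (0.4·0.1826 + 0.2·0.8174) ≈ 0.3088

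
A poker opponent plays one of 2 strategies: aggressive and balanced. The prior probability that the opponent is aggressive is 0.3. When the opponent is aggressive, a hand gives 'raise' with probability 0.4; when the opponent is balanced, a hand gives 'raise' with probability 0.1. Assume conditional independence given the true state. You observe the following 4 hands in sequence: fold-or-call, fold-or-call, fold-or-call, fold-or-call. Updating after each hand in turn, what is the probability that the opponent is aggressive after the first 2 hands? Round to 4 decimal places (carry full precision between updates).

0.1600

After 'fold-or-call': P(aggressive) = 0.6·0.3000 / (0.6·0.3000 + 0.9·0.7000) ≈ 0.2222
After 'fold-or-call': P(aggressive) = 0.6·0.2222 / (0.6·0.2222 + 0.9·0.7778) ≈ 0.1600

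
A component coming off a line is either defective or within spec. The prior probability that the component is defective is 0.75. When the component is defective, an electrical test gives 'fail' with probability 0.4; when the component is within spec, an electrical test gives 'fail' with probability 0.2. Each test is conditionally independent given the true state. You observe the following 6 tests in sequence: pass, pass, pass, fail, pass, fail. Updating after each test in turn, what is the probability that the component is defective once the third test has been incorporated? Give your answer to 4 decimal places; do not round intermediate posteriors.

0.5586

After 'pass': P(defective) = 0.6·0.7500 / (0.6·0.7500 + 0.8·0.2500) ≈ 0.6923
After 'pass': P(defective) = 0.6·0.6923 / (0.6·0.6923 + 0.8·0.3077) ≈ 0.6279
After 'pass': P(defective) = 0.6·0.6279 / (0.6·0.6279 + 0.8·0.3721) ≈ 0.5586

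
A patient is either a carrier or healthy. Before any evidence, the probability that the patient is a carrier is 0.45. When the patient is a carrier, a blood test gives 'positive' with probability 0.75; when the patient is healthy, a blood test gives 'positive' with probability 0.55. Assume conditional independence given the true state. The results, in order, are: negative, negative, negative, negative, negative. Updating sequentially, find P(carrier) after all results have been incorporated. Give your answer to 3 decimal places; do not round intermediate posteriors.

After 'negative': P(carrier) = 0.25·0.4500 / (0.25·0.4500 + 0.45·0.5500) ≈ 0.3125
After 'negative': P(carrier) = 0.25·0.3125 / (0.25·0.3125 + 0.45·0.6875) ≈ 0.2016
After 'negative': P(carrier) = 0.25·0.2016 / (0.25·0.2016 + 0.45·0.7984) ≈ 0.1230
After 'negative': P(carrier) = 0.25·0.1230 / (0.25·0.1230 + 0.45·0.8770) ≈ 0.0723
After 'negative': P(carrier) = 0.25·0.0723 / (0.25·0.0723 + 0.45·0.9277) ≈ 0.0415

0.042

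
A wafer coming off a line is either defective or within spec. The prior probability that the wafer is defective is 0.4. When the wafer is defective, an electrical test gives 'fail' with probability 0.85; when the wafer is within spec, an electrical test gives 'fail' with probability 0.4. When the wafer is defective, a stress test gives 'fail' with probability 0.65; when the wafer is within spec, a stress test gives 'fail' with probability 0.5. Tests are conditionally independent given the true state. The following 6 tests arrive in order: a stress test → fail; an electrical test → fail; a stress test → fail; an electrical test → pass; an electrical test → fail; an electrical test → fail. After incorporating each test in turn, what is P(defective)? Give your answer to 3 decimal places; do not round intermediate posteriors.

0.730

After a stress test='fail': P(defective) = 0.65·0.4000 / (0.65·0.4000 + 0.5·0.6000) ≈ 0.4643
After an electrical test='fail': P(defective) = 0.85·0.4643 / (0.85·0.4643 + 0.4·0.5357) ≈ 0.6481
After a stress test='fail': P(defective) = 0.65·0.6481 / (0.65·0.6481 + 0.5·0.3519) ≈ 0.7054
After an electrical test='pass': P(defective) = 0.15·0.7054 / (0.15·0.7054 + 0.6·0.2946) ≈ 0.3744
After an electrical test='fail': P(defective) = 0.85·0.3744 / (0.85·0.3744 + 0.4·0.6256) ≈ 0.5598
After an electrical test='fail': P(defective) = 0.85·0.5598 / (0.85·0.5598 + 0.4·0.4402) ≈ 0.7299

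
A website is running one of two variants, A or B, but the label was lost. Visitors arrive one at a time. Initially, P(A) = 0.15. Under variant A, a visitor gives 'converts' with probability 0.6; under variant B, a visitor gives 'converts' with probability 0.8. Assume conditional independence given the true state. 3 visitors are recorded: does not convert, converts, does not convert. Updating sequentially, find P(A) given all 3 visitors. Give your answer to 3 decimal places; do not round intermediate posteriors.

After 'does not convert': P(A) = 0.4·0.1500 / (0.4·0.1500 + 0.2·0.8500) ≈ 0.2609
After 'converts': P(A) = 0.6·0.2609 / (0.6·0.2609 + 0.8·0.7391) ≈ 0.2093
After 'does not convert': P(A) = 0.4·0.2093 / (0.4·0.2093 + 0.2·0.7907) ≈ 0.3462

0.346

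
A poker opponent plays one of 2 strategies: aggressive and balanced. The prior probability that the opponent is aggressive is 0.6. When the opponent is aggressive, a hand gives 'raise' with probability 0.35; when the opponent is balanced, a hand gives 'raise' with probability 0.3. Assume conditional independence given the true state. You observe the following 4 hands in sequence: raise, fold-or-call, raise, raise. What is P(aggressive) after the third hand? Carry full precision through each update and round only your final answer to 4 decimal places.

After 'raise': P(aggressive) = 0.35·0.6000 / (0.35·0.6000 + 0.3·0.4000) ≈ 0.6364
After 'fold-or-call': P(aggressive) = 0.65·0.6364 / (0.65·0.6364 + 0.7·0.3636) ≈ 0.6190
After 'raise': P(aggressive) = 0.35·0.6190 / (0.35·0.6190 + 0.3·0.3810) ≈ 0.6547

0.6547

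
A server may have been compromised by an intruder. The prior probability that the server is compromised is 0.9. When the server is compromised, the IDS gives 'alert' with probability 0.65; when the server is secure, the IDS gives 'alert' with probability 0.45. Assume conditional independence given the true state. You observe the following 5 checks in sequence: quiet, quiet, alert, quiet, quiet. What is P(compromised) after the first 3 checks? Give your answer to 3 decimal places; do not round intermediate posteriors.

After 'quiet': P(compromised) = 0.35·0.9000 / (0.35·0.9000 + 0.55·0.1000) ≈ 0.8514
After 'quiet': P(compromised) = 0.35·0.8514 / (0.35·0.8514 + 0.55·0.1486) ≈ 0.7847
After 'alert': P(compromised) = 0.65·0.7847 / (0.65·0.7847 + 0.45·0.2153) ≈ 0.8404

0.840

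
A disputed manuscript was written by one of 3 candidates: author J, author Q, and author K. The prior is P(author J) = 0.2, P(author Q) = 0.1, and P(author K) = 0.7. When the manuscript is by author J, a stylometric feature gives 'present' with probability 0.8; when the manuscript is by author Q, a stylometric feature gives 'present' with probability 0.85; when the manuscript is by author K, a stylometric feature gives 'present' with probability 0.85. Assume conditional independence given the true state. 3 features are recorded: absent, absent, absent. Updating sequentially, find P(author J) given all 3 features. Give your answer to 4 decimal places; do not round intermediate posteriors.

0.3721

Apply Bayes' rule sequentially, carrying P(author J) forward.
After 'absent': normaliser = 0.2·0.2000 + 0.15·0.1000 + 0.15·0.7000; P(author J) ≈ 0.2500, P(author Q) ≈ 0.0938, P(author K) ≈ 0.6562
After 'absent': normaliser = 0.2·0.2500 + 0.15·0.0938 + 0.15·0.6562; P(author J) ≈ 0.3077, P(author Q) ≈ 0.0865, P(author K) ≈ 0.6058
After 'absent': normaliser = 0.2·0.3077 + 0.15·0.0865 + 0.15·0.6058; P(author J) ≈ 0.3721, P(author Q) ≈ 0.0785, P(author K) ≈ 0.5494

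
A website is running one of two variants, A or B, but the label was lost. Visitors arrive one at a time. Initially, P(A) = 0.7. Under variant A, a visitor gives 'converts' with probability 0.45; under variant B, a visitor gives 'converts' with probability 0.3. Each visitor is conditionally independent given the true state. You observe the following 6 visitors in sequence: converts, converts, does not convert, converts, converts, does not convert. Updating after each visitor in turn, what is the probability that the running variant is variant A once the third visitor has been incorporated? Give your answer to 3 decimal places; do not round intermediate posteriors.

Apply Bayes' rule sequentially, carrying P(A) forward.
After 'converts': P(A) = 0.45·0.7000 / (0.45·0.7000 + 0.3·0.3000) ≈ 0.7778
After 'converts': P(A) = 0.45·0.7778 / (0.45·0.7778 + 0.3·0.2222) ≈ 0.8400
After 'does not convert': P(A) = 0.55·0.8400 / (0.55·0.8400 + 0.7·0.1600) ≈ 0.8049

0.805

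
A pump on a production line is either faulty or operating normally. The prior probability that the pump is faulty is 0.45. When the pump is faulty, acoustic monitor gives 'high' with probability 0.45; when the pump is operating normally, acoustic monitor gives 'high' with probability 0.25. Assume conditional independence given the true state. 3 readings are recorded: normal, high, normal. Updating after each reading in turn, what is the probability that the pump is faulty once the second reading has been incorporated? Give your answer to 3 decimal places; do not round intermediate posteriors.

After 'normal': P(faulty) = 0.55·0.4500 / (0.55·0.4500 + 0.75·0.5500) ≈ 0.3750
After 'high': P(faulty) = 0.45·0.3750 / (0.45·0.3750 + 0.25·0.6250) ≈ 0.5192

0.519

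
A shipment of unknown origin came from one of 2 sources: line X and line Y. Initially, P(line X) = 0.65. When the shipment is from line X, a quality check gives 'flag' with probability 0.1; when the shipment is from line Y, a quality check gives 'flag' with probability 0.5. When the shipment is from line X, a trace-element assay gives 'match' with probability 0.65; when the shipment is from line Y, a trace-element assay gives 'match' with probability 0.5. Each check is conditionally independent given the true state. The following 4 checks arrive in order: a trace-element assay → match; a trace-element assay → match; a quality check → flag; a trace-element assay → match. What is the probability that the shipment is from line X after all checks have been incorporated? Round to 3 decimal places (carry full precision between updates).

Each posterior becomes the prior for the next update.
After a trace-element assay='match': P(line X) = 0.65·0.6500 / (0.65·0.6500 + 0.5·0.3500) ≈ 0.7071
After a trace-element assay='match': P(line X) = 0.65·0.7071 / (0.65·0.7071 + 0.5·0.2929) ≈ 0.7584
After a quality check='flag': P(line X) = 0.1·0.7584 / (0.1·0.7584 + 0.5·0.2416) ≈ 0.3856
After a trace-element assay='match': P(line X) = 0.65·0.3856 / (0.65·0.3856 + 0.5·0.6144) ≈ 0.4493

0.449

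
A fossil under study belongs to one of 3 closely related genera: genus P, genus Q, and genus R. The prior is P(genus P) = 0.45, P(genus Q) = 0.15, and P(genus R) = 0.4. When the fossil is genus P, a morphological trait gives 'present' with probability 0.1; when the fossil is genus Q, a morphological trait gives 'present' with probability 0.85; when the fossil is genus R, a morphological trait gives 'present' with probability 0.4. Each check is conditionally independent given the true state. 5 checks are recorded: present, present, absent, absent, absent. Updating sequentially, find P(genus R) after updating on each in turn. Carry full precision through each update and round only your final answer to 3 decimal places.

Each posterior becomes the prior for the next update.
After 'present': normaliser = 0.1·0.4500 + 0.85·0.1500 + 0.4·0.4000; P(genus P) ≈ 0.1353, P(genus Q) ≈ 0.3835, P(genus R) ≈ 0.4812
After 'present': normaliser = 0.1·0.1353 + 0.85·0.3835 + 0.4·0.4812; P(genus P) ≈ 0.0254, P(genus Q) ≈ 0.6127, P(genus R) ≈ 0.3618
After 'absent': normaliser = 0.9·0.0254 + 0.15·0.6127 + 0.6·0.3618; P(genus P) ≈ 0.0690, P(genus Q) ≈ 0.2769, P(genus R) ≈ 0.6541
After 'absent': normaliser = 0.9·0.0690 + 0.15·0.2769 + 0.6·0.6541; P(genus P) ≈ 0.1252, P(genus Q) ≈ 0.0837, P(genus R) ≈ 0.7911
After 'absent': normaliser = 0.9·0.1252 + 0.15·0.0837 + 0.6·0.7911; P(genus P) ≈ 0.1878, P(genus Q) ≈ 0.0209, P(genus R) ≈ 0.7913

0.791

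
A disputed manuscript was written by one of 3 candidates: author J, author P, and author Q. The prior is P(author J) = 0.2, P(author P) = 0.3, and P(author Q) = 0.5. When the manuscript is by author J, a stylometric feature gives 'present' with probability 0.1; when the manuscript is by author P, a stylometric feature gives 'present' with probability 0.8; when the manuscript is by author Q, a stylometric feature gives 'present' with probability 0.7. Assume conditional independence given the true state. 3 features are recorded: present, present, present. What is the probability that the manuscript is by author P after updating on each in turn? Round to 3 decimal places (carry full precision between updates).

0.472

After 'present': normaliser = 0.1·0.2000 + 0.8·0.3000 + 0.7·0.5000; P(author J) ≈ 0.0328, P(author P) ≈ 0.3934, P(author Q) ≈ 0.5738
After 'present': normaliser = 0.1·0.0328 + 0.8·0.3934 + 0.7·0.5738; P(author J) ≈ 0.0046, P(author P) ≈ 0.4374, P(author Q) ≈ 0.5581
After 'present': normaliser = 0.1·0.0046 + 0.8·0.4374 + 0.7·0.5581; P(author J) ≈ 0.0006, P(author P) ≈ 0.4722, P(author Q) ≈ 0.5272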